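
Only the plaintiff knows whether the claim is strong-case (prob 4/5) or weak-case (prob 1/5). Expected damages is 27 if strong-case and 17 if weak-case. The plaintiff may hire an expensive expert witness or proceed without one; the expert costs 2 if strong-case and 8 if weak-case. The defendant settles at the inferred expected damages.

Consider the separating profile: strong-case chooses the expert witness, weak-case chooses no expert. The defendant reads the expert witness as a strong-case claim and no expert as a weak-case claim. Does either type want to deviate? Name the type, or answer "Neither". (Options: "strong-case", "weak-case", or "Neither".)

weak-case

The expert witness pays 27; no expert pays 17.
strong-case: assigned the expert witness, nets 27 − 2 = 25; deviating to no expert nets 17.
weak-case: assigned no expert, nets 17; deviating to the expert witness nets 27 − 8 = 19.
The weak-case type gains 2 by deviating.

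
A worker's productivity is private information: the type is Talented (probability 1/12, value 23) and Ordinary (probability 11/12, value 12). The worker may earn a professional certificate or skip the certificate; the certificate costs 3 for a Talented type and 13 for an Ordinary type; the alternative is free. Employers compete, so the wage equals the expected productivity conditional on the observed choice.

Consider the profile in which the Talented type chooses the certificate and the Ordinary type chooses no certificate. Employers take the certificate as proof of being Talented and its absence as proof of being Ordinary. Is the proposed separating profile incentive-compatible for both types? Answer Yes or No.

Under these beliefs, the certificate earns wage 23 and no certificate earns wage 12.
Talented: the certificate nets 23 − 3 = 20; no certificate nets 12. Talented prefers the certificate.
Ordinary: the certificate nets 23 − 13 = 10; no certificate nets 12. Ordinary prefers no certificate.
Neither type deviates, so the separating profile is an equilibrium.

Yes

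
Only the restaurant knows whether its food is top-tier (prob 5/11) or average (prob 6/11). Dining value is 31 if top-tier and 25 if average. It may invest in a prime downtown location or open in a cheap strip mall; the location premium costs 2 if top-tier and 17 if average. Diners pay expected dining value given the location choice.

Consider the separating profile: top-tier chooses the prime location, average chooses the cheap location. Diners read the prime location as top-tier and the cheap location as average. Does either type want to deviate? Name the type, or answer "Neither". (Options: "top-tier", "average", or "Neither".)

The prime location pays 31; the cheap location pays 25.
top-tier: assigned the prime location, nets 31 − 2 = 29; deviating to the cheap location nets 25.
average: assigned the cheap location, nets 25; deviating to the prime location nets 31 − 17 = 14.
Both types strictly prefer their assigned action; no profitable deviation.

Neither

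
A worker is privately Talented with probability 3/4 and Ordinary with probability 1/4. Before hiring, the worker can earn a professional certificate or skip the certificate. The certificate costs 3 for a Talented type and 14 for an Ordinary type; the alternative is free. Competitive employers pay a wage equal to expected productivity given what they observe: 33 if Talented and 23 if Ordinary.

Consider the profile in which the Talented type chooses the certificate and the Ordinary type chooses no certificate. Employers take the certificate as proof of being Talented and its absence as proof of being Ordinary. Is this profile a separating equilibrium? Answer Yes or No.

Under these beliefs, the certificate earns wage 33 and no certificate earns wage 23.
Talented: the certificate nets 33 − 3 = 30; no certificate nets 23. Talented prefers the certificate.
Ordinary: the certificate nets 33 − 14 = 19; no certificate nets 23. Ordinary prefers no certificate.
Neither type deviates, so the separating profile is an equilibrium.

Yes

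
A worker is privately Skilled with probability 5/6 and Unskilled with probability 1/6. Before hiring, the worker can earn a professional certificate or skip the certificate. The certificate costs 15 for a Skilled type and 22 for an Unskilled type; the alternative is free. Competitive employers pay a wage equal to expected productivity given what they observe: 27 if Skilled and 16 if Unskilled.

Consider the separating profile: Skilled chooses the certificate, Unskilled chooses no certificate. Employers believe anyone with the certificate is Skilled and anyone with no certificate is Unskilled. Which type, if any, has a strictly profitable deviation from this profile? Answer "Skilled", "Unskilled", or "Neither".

The certificate pays 27; no certificate pays 16.
Skilled: assigned the certificate, nets 27 − 15 = 12; deviating to no certificate nets 16.
Unskilled: assigned no certificate, nets 16; deviating to the certificate nets 27 − 22 = 5.
The Skilled type gains 4 by deviating.

Skilled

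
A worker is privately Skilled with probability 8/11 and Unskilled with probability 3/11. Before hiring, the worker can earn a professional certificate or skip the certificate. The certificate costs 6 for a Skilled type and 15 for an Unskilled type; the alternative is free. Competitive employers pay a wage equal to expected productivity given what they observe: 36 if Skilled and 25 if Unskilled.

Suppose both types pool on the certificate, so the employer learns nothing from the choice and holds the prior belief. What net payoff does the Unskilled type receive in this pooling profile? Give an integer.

18

Pooled wage = 8/11·36 + 3/11·25 = 33.
Unskilled pays cost 15 for the certificate, so net payoff = 33 − 15 = 18.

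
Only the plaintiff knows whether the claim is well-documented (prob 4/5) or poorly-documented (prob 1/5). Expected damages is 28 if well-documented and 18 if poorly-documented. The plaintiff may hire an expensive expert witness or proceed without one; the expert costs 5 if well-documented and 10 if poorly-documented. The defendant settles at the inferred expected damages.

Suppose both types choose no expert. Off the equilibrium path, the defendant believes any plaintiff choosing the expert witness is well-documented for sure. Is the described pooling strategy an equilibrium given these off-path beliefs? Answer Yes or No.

Yes

On path, the defendant holds the prior and pays 4/5·28 + 1/5·18 = 26. Off path (the expert witness), believing well-documented, it pays 28.
well-documented: no expert nets 26; the expert witness nets 28 − 5 = 23. well-documented stays.
poorly-documented: no expert nets 26; the expert witness nets 28 − 10 = 18. poorly-documented stays.
No type deviates, so pooling is sustained.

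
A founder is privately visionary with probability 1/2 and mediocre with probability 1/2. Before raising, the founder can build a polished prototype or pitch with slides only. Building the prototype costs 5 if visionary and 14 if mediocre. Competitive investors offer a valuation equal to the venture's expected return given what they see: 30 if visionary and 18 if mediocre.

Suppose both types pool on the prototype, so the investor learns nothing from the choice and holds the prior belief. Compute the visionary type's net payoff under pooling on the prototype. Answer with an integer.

Pooled valuation = 1/2·30 + 1/2·18 = 24.
visionary pays cost 5 for the prototype, so net payoff = 24 − 5 = 19.

19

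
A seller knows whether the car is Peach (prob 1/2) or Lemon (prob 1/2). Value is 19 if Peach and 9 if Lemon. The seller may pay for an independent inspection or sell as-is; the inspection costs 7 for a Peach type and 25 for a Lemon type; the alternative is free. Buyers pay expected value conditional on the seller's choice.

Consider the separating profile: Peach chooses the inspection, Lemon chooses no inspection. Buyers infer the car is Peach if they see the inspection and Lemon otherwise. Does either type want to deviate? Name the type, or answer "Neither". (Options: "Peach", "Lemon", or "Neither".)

The inspection pays 19; no inspection pays 9.
Peach: assigned the inspection, nets 19 − 7 = 12; deviating to no inspection nets 9.
Lemon: assigned no inspection, nets 9; deviating to the inspection nets 19 − 25 = -6.
Both types strictly prefer their assigned action; no profitable deviation.

Neither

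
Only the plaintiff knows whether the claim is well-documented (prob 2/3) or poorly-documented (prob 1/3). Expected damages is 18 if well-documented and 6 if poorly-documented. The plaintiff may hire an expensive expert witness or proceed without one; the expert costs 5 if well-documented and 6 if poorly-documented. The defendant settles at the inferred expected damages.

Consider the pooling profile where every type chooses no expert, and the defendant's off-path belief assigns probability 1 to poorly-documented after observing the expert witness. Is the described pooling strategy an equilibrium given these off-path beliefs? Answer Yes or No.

On path, the defendant holds the prior and pays 2/3·18 + 1/3·6 = 14. Off path (the expert witness), believing poorly-documented, it pays 6.
well-documented: no expert nets 14; the expert witness nets 6 − 5 = 1. well-documented stays.
poorly-documented: no expert nets 14; the expert witness nets 6 − 6 = 0. poorly-documented stays.
No type deviates, so pooling is sustained.

Yes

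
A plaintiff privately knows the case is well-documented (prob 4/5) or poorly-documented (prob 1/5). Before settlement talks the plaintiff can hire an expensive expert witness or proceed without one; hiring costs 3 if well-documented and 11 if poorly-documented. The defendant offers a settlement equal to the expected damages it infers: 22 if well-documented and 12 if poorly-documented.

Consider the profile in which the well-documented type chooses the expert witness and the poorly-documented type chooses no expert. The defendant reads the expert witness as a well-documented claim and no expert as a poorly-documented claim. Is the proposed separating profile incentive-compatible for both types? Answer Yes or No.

Under these beliefs, the expert witness earns settlement 22 and no expert earns settlement 12.
well-documented: the expert witness nets 22 − 3 = 19; no expert nets 12. well-documented prefers the expert witness.
poorly-documented: the expert witness nets 22 − 11 = 11; no expert nets 12. poorly-documented prefers no expert.
Neither type deviates, so the separating profile is an equilibrium.

Yes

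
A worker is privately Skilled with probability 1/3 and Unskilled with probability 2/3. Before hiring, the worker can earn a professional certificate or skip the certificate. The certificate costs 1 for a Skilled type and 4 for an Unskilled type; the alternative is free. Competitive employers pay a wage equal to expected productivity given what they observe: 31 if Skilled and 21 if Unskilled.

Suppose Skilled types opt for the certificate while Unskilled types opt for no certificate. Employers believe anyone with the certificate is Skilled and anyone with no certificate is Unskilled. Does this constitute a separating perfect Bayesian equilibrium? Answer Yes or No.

No

Under these beliefs, the certificate earns wage 31 and no certificate earns wage 21.
Skilled: the certificate nets 31 − 1 = 30; no certificate nets 21. Skilled prefers the certificate.
Unskilled: the certificate nets 31 − 4 = 27; no certificate nets 21. Unskilled would deviate to the certificate.
Unskilled has a profitable deviation, so the profile is not an equilibrium.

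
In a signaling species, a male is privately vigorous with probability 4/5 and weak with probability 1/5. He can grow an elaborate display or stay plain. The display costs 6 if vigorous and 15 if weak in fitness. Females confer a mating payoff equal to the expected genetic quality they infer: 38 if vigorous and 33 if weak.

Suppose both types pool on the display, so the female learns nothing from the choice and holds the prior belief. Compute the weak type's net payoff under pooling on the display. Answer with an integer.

22

Pooled mating payoff = 4/5·38 + 1/5·33 = 37.
weak pays cost 15 for the display, so net payoff = 37 − 15 = 22.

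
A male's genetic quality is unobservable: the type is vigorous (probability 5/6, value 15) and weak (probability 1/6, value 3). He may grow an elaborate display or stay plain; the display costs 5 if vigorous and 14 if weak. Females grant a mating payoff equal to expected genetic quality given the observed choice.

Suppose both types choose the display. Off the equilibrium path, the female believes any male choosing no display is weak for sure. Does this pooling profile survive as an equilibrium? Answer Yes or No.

No

On path, the female holds the prior and pays 5/6·15 + 1/6·3 = 13. Off path (no display), believing weak, it pays 3.
vigorous: the display nets 13 − 5 = 8; no display nets 3. vigorous stays.
weak: the display nets 13 − 14 = -1; no display nets 3. weak would deviate.
A type deviates, so pooling fails.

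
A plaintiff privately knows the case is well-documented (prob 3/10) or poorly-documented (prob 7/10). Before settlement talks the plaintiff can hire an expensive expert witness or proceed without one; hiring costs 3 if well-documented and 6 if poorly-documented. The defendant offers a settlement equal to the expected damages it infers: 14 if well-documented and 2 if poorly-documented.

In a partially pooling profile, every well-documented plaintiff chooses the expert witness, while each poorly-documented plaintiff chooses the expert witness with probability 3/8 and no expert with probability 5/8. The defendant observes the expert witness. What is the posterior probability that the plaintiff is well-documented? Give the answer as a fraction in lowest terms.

8/15

P(the expert witness) = (3/10)·1 + (7/10)·(3/8) = 9/16.
By Bayes' rule, P(well-documented | the expert witness) = (3/10) / (9/16) = 8/15.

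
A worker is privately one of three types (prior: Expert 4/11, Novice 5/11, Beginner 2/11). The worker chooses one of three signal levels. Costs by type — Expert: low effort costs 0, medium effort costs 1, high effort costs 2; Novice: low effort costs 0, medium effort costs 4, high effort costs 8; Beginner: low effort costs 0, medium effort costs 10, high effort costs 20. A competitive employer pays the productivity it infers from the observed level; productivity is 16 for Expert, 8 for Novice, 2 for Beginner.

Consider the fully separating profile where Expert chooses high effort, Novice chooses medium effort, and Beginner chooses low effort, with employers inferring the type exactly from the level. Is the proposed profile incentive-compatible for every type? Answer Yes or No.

Separating wages: high effort → 16, medium effort → 8, low effort → 2.
Expert (assigned high effort): low effort: 2 − 0 = 2; medium effort: 8 − 1 = 7; high effort: 16 − 2 = 14. Expert stays.
Novice (assigned medium effort): low effort: 2 − 0 = 2; medium effort: 8 − 4 = 4; high effort: 16 − 8 = 8. Novice prefers high effort.
Beginner (assigned low effort): low effort: 2 − 0 = 2; medium effort: 8 − 10 = -2; high effort: 16 − 20 = -4. Beginner stays.
At least one type deviates; the separating profile fails.

No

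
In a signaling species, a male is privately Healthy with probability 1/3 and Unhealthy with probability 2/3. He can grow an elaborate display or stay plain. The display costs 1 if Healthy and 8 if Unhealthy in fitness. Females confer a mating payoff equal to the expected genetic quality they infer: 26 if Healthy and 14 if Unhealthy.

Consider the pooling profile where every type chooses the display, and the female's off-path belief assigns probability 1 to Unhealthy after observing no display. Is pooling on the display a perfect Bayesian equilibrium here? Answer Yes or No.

On path, the female holds the prior and pays 1/3·26 + 2/3·14 = 18. Off path (no display), believing Unhealthy, it pays 14.
Healthy: the display nets 18 − 1 = 17; no display nets 14. Healthy stays.
Unhealthy: the display nets 18 − 8 = 10; no display nets 14. Unhealthy would deviate.
A type deviates, so pooling fails.

No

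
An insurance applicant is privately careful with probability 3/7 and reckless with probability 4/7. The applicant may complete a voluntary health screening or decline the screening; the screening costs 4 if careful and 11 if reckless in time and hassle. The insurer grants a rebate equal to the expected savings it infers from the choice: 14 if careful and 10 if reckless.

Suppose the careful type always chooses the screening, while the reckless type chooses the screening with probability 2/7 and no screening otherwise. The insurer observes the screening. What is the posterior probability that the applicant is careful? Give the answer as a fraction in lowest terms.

P(the screening) = (3/7)·1 + (4/7)·(2/7) = 29/49.
By Bayes' rule, P(careful | the screening) = (3/7) / (29/49) = 21/29.

21/29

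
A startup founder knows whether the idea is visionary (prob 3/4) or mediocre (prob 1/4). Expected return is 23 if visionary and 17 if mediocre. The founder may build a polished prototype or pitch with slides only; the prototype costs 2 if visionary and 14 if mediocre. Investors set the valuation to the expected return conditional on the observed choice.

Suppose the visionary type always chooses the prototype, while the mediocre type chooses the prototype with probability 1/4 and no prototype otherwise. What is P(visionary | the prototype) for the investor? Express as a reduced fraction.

12/13

P(the prototype) = (3/4)·1 + (1/4)·(1/4) = 13/16.
By Bayes' rule, P(visionary | the prototype) = (3/4) / (13/16) = 12/13.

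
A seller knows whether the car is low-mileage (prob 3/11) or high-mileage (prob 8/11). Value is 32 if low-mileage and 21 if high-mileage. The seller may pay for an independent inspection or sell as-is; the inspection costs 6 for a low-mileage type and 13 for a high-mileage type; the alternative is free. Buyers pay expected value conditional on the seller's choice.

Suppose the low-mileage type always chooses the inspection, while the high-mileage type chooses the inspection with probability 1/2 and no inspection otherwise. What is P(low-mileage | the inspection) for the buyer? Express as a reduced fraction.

3/7

P(the inspection) = (3/11)·1 + (8/11)·(1/2) = 7/11.
By Bayes' rule, P(low-mileage | the inspection) = (3/11) / (7/11) = 3/7.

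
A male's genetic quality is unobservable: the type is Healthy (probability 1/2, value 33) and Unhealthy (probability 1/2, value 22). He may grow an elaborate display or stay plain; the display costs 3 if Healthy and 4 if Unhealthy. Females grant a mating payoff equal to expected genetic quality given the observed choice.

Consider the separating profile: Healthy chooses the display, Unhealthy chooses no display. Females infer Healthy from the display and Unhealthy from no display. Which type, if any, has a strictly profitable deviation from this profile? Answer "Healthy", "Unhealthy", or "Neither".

Unhealthy

The display pays 33; no display pays 22.
Healthy: assigned the display, nets 33 − 3 = 30; deviating to no display nets 22.
Unhealthy: assigned no display, nets 22; deviating to the display nets 33 − 4 = 29.
The Unhealthy type gains 7 by deviating.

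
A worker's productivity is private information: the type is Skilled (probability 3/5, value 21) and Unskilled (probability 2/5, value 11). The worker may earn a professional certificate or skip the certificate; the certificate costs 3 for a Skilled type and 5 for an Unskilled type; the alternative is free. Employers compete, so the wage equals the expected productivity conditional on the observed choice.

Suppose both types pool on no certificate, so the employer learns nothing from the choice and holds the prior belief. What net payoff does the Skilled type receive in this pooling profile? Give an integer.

17

Pooled wage = 3/5·21 + 2/5·11 = 17.
Skilled pays no cost for no certificate, so net payoff = 17.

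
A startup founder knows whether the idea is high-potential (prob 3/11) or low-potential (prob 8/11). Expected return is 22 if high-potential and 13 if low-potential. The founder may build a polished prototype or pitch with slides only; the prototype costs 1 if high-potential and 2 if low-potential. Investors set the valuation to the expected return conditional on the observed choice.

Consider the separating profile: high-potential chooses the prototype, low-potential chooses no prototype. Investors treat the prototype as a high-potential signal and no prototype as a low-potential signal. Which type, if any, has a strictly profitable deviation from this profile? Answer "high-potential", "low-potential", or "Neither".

low-potential

The prototype pays 22; no prototype pays 13.
high-potential: assigned the prototype, nets 22 − 1 = 21; deviating to no prototype nets 13.
low-potential: assigned no prototype, nets 13; deviating to the prototype nets 22 − 2 = 20.
The low-potential type gains 7 by deviating.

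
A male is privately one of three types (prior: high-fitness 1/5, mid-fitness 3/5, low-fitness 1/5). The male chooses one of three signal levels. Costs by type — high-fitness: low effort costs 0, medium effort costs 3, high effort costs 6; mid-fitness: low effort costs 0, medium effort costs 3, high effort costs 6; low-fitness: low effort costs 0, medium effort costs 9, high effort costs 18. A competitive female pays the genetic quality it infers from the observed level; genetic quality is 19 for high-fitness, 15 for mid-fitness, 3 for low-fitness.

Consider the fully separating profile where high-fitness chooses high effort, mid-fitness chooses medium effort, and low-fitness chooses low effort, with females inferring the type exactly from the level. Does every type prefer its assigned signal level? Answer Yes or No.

No

Separating mating payoffs: high effort → 19, medium effort → 15, low effort → 3.
high-fitness (assigned high effort): low effort: 3 − 0 = 3; medium effort: 15 − 3 = 12; high effort: 19 − 6 = 13. high-fitness stays.
mid-fitness (assigned medium effort): low effort: 3 − 0 = 3; medium effort: 15 − 3 = 12; high effort: 19 − 6 = 13. mid-fitness prefers high effort.
low-fitness (assigned low effort): low effort: 3 − 0 = 3; medium effort: 15 − 9 = 6; high effort: 19 − 18 = 1. low-fitness prefers medium effort.
At least one type deviates; the separating profile fails.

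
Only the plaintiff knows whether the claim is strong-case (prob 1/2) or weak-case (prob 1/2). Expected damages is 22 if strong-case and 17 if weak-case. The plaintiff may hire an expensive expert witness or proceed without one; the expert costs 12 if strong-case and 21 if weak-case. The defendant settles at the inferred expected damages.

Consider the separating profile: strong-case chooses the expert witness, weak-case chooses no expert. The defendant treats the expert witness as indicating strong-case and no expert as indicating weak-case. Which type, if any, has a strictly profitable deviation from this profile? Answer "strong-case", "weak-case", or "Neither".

The expert witness pays 22; no expert pays 17.
strong-case: assigned the expert witness, nets 22 − 12 = 10; deviating to no expert nets 17.
weak-case: assigned no expert, nets 17; deviating to the expert witness nets 22 − 21 = 1.
The strong-case type gains 7 by deviating.

strong-case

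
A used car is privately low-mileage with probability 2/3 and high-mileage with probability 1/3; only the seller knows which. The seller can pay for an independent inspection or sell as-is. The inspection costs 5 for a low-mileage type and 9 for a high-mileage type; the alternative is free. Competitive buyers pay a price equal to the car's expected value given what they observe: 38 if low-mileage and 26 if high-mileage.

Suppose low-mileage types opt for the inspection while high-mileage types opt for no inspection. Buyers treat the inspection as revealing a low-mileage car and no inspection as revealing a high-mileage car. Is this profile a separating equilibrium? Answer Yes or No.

Under these beliefs, the inspection earns price 38 and no inspection earns price 26.
low-mileage: the inspection nets 38 − 5 = 33; no inspection nets 26. low-mileage prefers the inspection.
high-mileage: the inspection nets 38 − 9 = 29; no inspection nets 26. high-mileage would deviate to the inspection.
high-mileage has a profitable deviation, so the profile is not an equilibrium.

No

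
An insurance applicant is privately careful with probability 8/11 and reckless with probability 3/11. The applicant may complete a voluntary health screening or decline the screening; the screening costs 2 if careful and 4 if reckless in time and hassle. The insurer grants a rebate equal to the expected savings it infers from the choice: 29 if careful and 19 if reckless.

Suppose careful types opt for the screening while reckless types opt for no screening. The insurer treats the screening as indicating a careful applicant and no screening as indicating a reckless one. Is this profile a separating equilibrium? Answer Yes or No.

No

Under these beliefs, the screening earns rebate 29 and no screening earns rebate 19.
careful: the screening nets 29 − 2 = 27; no screening nets 19. careful prefers the screening.
reckless: the screening nets 29 − 4 = 25; no screening nets 19. reckless would deviate to the screening.
reckless has a profitable deviation, so the profile is not an equilibrium.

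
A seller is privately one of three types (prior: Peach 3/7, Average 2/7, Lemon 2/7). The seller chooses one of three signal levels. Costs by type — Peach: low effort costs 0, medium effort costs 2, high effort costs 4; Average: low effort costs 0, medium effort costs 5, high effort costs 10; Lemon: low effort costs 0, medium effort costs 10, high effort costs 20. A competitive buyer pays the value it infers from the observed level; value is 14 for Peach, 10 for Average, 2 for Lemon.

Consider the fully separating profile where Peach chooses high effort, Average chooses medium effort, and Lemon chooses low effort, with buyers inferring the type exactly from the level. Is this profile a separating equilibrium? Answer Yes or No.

Yes

Separating prices: high effort → 14, medium effort → 10, low effort → 2.
Peach (assigned high effort): low effort: 2 − 0 = 2; medium effort: 10 − 2 = 8; high effort: 14 − 4 = 10. Peach stays.
Average (assigned medium effort): low effort: 2 − 0 = 2; medium effort: 10 − 5 = 5; high effort: 14 − 10 = 4. Average stays.
Lemon (assigned low effort): low effort: 2 − 0 = 2; medium effort: 10 − 10 = 0; high effort: 14 − 20 = -6. Lemon stays.
Every type prefers its assigned level; separation holds.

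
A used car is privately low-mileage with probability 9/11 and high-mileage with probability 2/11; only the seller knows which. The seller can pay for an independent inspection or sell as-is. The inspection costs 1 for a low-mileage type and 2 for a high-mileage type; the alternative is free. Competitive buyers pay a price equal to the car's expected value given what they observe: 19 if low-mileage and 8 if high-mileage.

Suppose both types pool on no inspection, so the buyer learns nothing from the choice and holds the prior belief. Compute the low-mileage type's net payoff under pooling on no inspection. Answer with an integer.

Pooled price = 9/11·19 + 2/11·8 = 17.
low-mileage pays no cost for no inspection, so net payoff = 17.

17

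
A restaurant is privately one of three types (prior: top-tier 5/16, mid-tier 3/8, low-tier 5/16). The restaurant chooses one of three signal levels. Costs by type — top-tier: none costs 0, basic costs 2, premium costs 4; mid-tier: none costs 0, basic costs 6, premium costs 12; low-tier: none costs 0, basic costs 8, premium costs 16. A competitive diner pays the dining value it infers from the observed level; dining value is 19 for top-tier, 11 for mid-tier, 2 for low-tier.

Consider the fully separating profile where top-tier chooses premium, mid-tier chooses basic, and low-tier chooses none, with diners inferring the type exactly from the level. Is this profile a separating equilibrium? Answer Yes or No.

Separating price premiums: premium → 19, basic → 11, none → 2.
top-tier (assigned premium): none: 2 − 0 = 2; basic: 11 − 2 = 9; premium: 19 − 4 = 15. top-tier stays.
mid-tier (assigned basic): none: 2 − 0 = 2; basic: 11 − 6 = 5; premium: 19 − 12 = 7. mid-tier prefers premium.
low-tier (assigned none): none: 2 − 0 = 2; basic: 11 − 8 = 3; premium: 19 − 16 = 3. low-tier prefers basic.
At least one type deviates; the separating profile fails.

No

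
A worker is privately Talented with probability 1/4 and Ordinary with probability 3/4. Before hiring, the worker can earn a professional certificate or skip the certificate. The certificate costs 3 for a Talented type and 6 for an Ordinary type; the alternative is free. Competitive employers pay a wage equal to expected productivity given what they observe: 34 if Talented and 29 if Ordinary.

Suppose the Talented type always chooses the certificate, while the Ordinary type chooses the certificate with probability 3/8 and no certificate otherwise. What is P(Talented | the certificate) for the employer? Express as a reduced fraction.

P(the certificate) = (1/4)·1 + (3/4)·(3/8) = 17/32.
By Bayes' rule, P(Talented | the certificate) = (1/4) / (17/32) = 8/17.

8/17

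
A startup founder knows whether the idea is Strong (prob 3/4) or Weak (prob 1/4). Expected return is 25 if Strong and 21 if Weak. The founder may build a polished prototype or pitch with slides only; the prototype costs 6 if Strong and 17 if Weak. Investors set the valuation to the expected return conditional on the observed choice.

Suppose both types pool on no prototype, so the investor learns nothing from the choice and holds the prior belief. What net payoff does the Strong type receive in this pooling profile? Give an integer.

Pooled valuation = 3/4·25 + 1/4·21 = 24.
Strong pays no cost for no prototype, so net payoff = 24.

24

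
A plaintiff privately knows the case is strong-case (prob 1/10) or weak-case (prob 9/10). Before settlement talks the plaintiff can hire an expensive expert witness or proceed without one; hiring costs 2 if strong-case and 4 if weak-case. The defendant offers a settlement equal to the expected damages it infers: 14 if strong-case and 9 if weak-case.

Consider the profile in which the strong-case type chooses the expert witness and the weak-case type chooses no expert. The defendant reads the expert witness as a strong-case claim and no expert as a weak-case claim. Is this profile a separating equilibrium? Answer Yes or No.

No

Under these beliefs, the expert witness earns settlement 14 and no expert earns settlement 9.
strong-case: the expert witness nets 14 − 2 = 12; no expert nets 9. strong-case prefers the expert witness.
weak-case: the expert witness nets 14 − 4 = 10; no expert nets 9. weak-case would deviate to the expert witness.
weak-case has a profitable deviation, so the profile is not an equilibrium.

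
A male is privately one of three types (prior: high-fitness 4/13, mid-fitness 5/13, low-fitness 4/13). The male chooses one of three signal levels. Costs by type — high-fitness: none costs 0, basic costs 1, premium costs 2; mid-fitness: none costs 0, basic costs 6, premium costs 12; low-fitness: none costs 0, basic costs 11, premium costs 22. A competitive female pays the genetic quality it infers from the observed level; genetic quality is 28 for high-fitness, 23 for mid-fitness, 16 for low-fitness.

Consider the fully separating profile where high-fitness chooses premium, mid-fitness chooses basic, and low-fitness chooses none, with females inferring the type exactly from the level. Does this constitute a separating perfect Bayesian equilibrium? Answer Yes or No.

Yes

Separating mating payoffs: premium → 28, basic → 23, none → 16.
high-fitness (assigned premium): none: 16 − 0 = 16; basic: 23 − 1 = 22; premium: 28 − 2 = 26. high-fitness stays.
mid-fitness (assigned basic): none: 16 − 0 = 16; basic: 23 − 6 = 17; premium: 28 − 12 = 16. mid-fitness stays.
low-fitness (assigned none): none: 16 − 0 = 16; basic: 23 − 11 = 12; premium: 28 − 22 = 6. low-fitness stays.
Every type prefers its assigned level; separation holds.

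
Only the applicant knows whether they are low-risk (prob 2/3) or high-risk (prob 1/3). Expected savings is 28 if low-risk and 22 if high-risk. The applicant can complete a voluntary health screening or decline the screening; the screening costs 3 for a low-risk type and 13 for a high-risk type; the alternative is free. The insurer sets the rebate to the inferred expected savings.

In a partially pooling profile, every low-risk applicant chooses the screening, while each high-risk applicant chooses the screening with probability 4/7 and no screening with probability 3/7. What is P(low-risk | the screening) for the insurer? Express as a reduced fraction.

7/9

P(the screening) = (2/3)·1 + (1/3)·(4/7) = 6/7.
By Bayes' rule, P(low-risk | the screening) = (2/3) / (6/7) = 7/9.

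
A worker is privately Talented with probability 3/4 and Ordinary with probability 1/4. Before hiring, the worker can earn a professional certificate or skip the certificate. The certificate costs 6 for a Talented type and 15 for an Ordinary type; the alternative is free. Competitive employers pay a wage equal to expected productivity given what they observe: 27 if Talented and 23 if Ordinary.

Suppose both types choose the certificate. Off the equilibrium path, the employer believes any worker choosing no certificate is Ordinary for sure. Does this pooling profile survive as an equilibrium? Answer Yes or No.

On path, the employer holds the prior and pays 3/4·27 + 1/4·23 = 26. Off path (no certificate), believing Ordinary, it pays 23.
Talented: the certificate nets 26 − 6 = 20; no certificate nets 23. Talented would deviate.
Ordinary: the certificate nets 26 − 15 = 11; no certificate nets 23. Ordinary would deviate.
A type deviates, so pooling fails.

No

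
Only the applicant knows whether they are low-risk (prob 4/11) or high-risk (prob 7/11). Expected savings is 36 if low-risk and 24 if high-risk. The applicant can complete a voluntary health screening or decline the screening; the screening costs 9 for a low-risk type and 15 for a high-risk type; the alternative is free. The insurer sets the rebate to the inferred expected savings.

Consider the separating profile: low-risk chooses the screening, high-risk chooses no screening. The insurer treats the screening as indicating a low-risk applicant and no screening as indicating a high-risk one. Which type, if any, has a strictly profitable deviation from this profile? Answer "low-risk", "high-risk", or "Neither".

Neither

The screening pays 36; no screening pays 24.
low-risk: assigned the screening, nets 36 − 9 = 27; deviating to no screening nets 24.
high-risk: assigned no screening, nets 24; deviating to the screening nets 36 − 15 = 21.
Both types strictly prefer their assigned action; no profitable deviation.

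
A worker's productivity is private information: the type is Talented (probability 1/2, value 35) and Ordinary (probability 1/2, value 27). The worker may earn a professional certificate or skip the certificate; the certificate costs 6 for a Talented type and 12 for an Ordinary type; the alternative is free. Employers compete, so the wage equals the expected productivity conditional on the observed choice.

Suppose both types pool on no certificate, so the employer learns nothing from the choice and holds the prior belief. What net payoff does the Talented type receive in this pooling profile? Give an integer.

31

Pooled wage = 1/2·35 + 1/2·27 = 31.
Talented pays no cost for no certificate, so net payoff = 31.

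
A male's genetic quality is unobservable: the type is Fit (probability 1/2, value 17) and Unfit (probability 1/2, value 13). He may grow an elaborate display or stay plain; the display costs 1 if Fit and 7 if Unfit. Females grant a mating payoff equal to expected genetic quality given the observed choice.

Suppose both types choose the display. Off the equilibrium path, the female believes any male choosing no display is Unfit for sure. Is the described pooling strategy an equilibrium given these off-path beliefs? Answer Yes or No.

No

On path, the female holds the prior and pays 1/2·17 + 1/2·13 = 15. Off path (no display), believing Unfit, it pays 13.
Fit: the display nets 15 − 1 = 14; no display nets 13. Fit stays.
Unfit: the display nets 15 − 7 = 8; no display nets 13. Unfit would deviate.
A type deviates, so pooling fails.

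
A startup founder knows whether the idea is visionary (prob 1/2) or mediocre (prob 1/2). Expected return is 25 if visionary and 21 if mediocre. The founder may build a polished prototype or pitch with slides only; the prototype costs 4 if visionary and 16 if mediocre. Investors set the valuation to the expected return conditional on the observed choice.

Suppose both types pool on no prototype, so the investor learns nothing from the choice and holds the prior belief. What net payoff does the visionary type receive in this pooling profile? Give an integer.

23

Pooled valuation = 1/2·25 + 1/2·21 = 23.
visionary pays no cost for no prototype, so net payoff = 23.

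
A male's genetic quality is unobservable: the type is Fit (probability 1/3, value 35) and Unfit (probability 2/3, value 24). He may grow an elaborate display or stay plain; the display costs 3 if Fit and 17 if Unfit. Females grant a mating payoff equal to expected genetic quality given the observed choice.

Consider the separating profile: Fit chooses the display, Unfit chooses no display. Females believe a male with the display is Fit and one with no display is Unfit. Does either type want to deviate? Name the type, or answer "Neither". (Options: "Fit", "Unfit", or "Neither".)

Neither

The display pays 35; no display pays 24.
Fit: assigned the display, nets 35 − 3 = 32; deviating to no display nets 24.
Unfit: assigned no display, nets 24; deviating to the display nets 35 − 17 = 18.
Both types strictly prefer their assigned action; no profitable deviation.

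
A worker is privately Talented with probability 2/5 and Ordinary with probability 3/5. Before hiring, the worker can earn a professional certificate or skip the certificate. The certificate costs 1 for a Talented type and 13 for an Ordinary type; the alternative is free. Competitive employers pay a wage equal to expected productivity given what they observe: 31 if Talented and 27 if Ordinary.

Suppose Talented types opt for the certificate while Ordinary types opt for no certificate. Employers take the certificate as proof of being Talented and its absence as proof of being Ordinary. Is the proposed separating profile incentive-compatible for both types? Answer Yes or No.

Yes

Under these beliefs, the certificate earns wage 31 and no certificate earns wage 27.
Talented: the certificate nets 31 − 1 = 30; no certificate nets 27. Talented prefers the certificate.
Ordinary: the certificate nets 31 − 13 = 18; no certificate nets 27. Ordinary prefers no certificate.
Neither type deviates, so the separating profile is an equilibrium.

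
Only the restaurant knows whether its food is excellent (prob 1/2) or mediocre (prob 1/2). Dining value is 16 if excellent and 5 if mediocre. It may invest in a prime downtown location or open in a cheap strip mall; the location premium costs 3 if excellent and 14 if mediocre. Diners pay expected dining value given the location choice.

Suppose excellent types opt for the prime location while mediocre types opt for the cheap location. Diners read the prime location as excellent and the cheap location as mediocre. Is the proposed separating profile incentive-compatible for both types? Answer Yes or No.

Under these beliefs, the prime location earns price premium 16 and the cheap location earns price premium 5.
excellent: the prime location nets 16 − 3 = 13; the cheap location nets 5. excellent prefers the prime location.
mediocre: the prime location nets 16 − 14 = 2; the cheap location nets 5. mediocre prefers the cheap location.
Neither type deviates, so the separating profile is an equilibrium.

Yes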